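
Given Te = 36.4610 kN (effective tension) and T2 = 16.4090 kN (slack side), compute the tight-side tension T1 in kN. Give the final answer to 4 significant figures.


T1 = Te + T2 = 36.4610 + 16.4090
T1 = 52.87 kN


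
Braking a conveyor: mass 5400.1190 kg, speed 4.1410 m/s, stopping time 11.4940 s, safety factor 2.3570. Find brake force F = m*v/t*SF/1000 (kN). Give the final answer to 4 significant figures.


F = 5400.1190 * 4.1410 / 11.4940 * 2.3570 / 1000
F = 4.586 kN


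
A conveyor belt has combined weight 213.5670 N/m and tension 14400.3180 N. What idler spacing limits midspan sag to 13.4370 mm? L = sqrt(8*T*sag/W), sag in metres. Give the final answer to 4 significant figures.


sag = 13.4370/1000 = 0.013437 m
L = sqrt(8 * 14400.3180 * 0.013437 / 213.5670)
L = 2.692 m


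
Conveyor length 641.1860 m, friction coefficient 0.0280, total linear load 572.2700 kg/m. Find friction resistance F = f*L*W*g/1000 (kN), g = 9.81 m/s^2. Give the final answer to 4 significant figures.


F = 0.0280 * 641.1860 * 572.2700 * 9.81 / 1000
F = 100.8 kN


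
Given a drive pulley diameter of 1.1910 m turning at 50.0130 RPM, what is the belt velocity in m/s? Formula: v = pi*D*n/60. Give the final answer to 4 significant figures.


v = pi * 1.1910 * 50.0130 / 60
v = 3.119 m/s


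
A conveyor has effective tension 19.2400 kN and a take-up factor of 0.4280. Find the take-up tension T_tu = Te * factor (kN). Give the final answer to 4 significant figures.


T_tu = 19.2400 * 0.4280
T_tu = 8.235 kN


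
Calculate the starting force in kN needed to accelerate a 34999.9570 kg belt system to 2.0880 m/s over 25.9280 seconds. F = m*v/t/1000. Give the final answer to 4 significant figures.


F = 34999.9570 * 2.0880 / 25.9280 / 1000
F = 2.819 kN


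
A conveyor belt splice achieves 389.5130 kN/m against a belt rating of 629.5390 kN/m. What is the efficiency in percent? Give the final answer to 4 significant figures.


Eff = 389.5130 / 629.5390 * 100
Eff = 61.87 %


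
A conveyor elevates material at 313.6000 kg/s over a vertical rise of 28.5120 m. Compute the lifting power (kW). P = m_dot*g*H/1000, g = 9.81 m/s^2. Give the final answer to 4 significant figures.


P = 313.6000 * 9.81 * 28.5120 / 1000
P = 87.71 kW


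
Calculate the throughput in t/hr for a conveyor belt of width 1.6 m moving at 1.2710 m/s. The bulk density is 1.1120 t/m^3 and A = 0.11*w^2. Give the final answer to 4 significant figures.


A = 0.11 * 1.6^2 = 0.2816 m^2
C = 0.2816 * 1.2710 * 1.1120 * 3600
C = 1433 t/hr


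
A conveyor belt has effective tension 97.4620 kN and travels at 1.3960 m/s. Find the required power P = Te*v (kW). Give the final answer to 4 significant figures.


P = Te * v = 97.4620 * 1.3960
P = 136.1 kW


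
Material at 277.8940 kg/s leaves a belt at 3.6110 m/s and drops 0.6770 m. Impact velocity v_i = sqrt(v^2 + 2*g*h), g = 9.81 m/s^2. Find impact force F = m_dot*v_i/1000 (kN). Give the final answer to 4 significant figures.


v_i = sqrt(3.6110^2 + 2*9.81*0.6770) = 5.1305 m/s
F = 277.8940 * 5.1305 / 1000
F = 1.426 kN


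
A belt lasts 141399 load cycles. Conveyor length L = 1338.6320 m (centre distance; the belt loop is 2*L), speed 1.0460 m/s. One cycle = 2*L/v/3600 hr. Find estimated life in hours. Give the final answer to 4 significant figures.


cycle_time = 2 * 1338.6320 / 1.0460 / 3600 = 0.710979 hr
life = 141399 * 0.710979 = 100500 hours


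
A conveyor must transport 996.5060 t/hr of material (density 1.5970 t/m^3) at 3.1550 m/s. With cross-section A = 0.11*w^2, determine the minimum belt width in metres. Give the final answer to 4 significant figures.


A_req = 996.5060 / (3.1550 * 1.5970 * 3600) = 0.054938 m^2
w = sqrt(0.054938 / 0.11)
w = 0.7067 m


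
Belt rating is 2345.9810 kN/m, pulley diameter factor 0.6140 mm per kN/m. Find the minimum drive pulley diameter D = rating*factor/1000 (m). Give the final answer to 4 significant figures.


D = 2345.9810 * 0.6140 / 1000
D = 1.440 m


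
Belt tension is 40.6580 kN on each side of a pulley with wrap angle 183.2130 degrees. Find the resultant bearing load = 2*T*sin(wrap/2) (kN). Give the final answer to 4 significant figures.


F = 2 * 40.6580 * sin(183.2130/2 deg)
F = 81.28 kN


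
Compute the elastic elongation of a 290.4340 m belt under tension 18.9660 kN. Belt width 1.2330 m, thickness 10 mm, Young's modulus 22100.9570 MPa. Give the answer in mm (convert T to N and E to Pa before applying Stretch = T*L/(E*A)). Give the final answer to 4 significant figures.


A = 1.2330 * 0.01 = 0.01233 m^2
Stretch = 18.9660*1000 * 290.4340 / (22100.9570e6 * 0.01233) * 1000
Stretch = 20.21 mm


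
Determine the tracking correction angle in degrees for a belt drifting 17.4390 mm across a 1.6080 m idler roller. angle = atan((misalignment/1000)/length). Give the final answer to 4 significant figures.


misalign_m = 17.4390 / 1000 = 0.017439 m
angle = atan(0.017439 / 1.6080)
angle = 0.6214 deg


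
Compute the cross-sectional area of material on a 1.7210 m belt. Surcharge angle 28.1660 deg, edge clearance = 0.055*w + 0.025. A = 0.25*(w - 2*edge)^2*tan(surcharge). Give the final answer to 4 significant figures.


edge = 0.055*1.7210 + 0.025 = 0.119655 m
ew = 1.7210 - 2*0.119655 = 1.48169 m
A = 0.25 * 1.48169^2 * tan(28.1660 deg)
A = 0.2939 m^2


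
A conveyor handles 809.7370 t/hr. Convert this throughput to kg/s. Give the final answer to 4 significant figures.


m_dot = 809.7370 * 1000 / 3600
m_dot = 224.9 kg/s


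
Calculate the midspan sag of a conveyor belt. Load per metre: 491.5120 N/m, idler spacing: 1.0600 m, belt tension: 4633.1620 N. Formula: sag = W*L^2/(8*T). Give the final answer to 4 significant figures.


sag = 491.5120 * 1.0600^2 / (8 * 4633.1620)
sag = 0.01490 m


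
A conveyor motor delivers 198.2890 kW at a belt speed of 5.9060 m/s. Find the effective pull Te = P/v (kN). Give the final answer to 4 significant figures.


Te = P / v = 198.2890 / 5.9060
Te = 33.57 kN


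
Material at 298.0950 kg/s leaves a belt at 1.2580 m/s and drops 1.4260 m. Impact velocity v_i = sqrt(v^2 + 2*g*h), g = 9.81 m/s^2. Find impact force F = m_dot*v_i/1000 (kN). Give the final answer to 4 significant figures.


v_i = sqrt(1.2580^2 + 2*9.81*1.4260) = 5.43697 m/s
F = 298.0950 * 5.43697 / 1000
F = 1.621 kN


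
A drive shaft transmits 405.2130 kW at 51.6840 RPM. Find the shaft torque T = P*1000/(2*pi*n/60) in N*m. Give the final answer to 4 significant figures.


omega = 2*pi*51.6840/60 = 5.41234 rad/s
T = 405.2130*1000 / 5.41234
T = 74870 N*m


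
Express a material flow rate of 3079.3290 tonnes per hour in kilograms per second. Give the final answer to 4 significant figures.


m_dot = 3079.3290 * 1000 / 3600
m_dot = 855.4 kg/s


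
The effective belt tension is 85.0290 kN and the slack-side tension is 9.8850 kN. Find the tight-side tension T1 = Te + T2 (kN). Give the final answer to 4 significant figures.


T1 = Te + T2 = 85.0290 + 9.8850
T1 = 94.91 kN


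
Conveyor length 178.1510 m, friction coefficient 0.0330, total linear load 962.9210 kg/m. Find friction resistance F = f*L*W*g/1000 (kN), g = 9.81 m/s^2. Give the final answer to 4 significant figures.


F = 0.0330 * 178.1510 * 962.9210 * 9.81 / 1000
F = 55.53 kN


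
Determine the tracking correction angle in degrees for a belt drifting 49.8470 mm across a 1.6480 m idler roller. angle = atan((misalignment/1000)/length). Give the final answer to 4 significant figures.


misalign_m = 49.8470 / 1000 = 0.049847 m
angle = atan(0.049847 / 1.6480)
angle = 1.732 deg


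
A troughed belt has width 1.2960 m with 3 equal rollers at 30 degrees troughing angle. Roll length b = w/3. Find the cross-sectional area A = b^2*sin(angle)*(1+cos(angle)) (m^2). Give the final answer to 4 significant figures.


b = 1.2960/3 = 0.432 m
A = 0.432^2 * sin(30 deg) * (1 + cos(30 deg))
A = 0.1741 m^2


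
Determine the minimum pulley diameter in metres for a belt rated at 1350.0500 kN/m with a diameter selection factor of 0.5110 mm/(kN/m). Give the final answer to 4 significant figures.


D = 1350.0500 * 0.5110 / 1000
D = 0.6899 m


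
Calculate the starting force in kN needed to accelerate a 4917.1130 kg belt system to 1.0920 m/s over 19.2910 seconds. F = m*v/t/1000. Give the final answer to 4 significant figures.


F = 4917.1130 * 1.0920 / 19.2910 / 1000
F = 0.2783 kN


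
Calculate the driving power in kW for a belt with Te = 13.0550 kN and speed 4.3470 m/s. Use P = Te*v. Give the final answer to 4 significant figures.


P = Te * v = 13.0550 * 4.3470
P = 56.75 kW


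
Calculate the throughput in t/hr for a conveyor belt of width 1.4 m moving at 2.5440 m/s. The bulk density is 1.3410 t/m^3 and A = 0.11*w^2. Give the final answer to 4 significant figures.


A = 0.11 * 1.4^2 = 0.2156 m^2
C = 0.2156 * 2.5440 * 1.3410 * 3600
C = 2648 t/hr


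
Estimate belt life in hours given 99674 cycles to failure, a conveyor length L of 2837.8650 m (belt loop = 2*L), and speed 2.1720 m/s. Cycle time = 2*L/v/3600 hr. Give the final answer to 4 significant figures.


cycle_time = 2 * 2837.8650 / 2.1720 / 3600 = 0.725871 hr
life = 99674 * 0.725871 = 72350 hours


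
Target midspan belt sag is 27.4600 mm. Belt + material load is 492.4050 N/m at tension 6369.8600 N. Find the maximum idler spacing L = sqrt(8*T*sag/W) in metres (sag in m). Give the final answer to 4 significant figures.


sag = 27.4600/1000 = 0.027460 m
L = sqrt(8 * 6369.8600 * 0.027460 / 492.4050)
L = 1.686 m


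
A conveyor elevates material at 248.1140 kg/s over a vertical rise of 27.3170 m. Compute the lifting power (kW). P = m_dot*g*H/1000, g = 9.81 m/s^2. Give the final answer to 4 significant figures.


P = 248.1140 * 9.81 * 27.3170 / 1000
P = 66.49 kW


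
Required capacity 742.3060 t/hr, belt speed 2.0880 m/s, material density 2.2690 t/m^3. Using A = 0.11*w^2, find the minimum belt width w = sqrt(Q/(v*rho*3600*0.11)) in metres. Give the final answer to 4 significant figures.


A_req = 742.3060 / (2.0880 * 2.2690 * 3600) = 0.0435227 m^2
w = sqrt(0.0435227 / 0.11)
w = 0.6290 m


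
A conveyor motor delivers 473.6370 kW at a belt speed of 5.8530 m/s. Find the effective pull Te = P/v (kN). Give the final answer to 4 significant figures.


Te = P / v = 473.6370 / 5.8530
Te = 80.92 kN


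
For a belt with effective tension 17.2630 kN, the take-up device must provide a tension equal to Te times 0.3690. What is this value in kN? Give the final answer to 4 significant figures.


T_tu = 17.2630 * 0.3690
T_tu = 6.370 kN


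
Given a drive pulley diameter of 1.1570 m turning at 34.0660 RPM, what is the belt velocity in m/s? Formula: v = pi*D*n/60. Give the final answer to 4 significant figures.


v = pi * 1.1570 * 34.0660 / 60
v = 2.064 m/s


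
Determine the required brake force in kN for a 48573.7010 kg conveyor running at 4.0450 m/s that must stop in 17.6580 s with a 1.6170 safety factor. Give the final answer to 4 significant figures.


F = 48573.7010 * 4.0450 / 17.6580 * 1.6170 / 1000
F = 17.99 kN


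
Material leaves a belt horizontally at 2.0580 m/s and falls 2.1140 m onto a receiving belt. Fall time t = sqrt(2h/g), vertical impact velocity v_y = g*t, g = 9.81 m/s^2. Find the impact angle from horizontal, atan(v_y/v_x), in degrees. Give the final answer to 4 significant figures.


t = sqrt(2*2.1140/9.81) = 0.656497 s
v_y = 9.81 * 0.656497 = 6.44024 m/s
angle = atan(6.44024 / 2.0580) = 72.28 deg


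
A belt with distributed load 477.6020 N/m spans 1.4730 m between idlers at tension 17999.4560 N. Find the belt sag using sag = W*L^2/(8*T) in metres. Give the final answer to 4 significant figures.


sag = 477.6020 * 1.4730^2 / (8 * 17999.4560)
sag = 0.007197 m


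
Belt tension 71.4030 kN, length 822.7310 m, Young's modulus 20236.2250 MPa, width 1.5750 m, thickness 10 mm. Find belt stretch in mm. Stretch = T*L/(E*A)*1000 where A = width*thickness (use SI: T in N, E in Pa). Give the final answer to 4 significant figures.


A = 1.5750 * 0.01 = 0.01575 m^2
Stretch = 71.4030*1000 * 822.7310 / (20236.2250e6 * 0.01575) * 1000
Stretch = 184.3 mm


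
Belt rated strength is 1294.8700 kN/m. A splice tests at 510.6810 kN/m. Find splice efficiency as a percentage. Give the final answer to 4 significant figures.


Eff = 510.6810 / 1294.8700 * 100
Eff = 39.44 %


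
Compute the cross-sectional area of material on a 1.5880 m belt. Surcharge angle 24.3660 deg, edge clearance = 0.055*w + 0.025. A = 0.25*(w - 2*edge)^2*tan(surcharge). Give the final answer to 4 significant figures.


edge = 0.055*1.5880 + 0.025 = 0.11234 m
ew = 1.5880 - 2*0.11234 = 1.36332 m
A = 0.25 * 1.36332^2 * tan(24.3660 deg)
A = 0.2104 m^2


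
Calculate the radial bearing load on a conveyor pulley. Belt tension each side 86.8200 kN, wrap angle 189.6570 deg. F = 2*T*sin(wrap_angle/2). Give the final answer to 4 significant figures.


F = 2 * 86.8200 * sin(189.6570/2 deg)
F = 173.0 kN


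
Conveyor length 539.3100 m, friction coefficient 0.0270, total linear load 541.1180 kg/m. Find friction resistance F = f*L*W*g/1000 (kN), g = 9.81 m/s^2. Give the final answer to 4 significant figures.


F = 0.0270 * 539.3100 * 541.1180 * 9.81 / 1000
F = 77.30 kN


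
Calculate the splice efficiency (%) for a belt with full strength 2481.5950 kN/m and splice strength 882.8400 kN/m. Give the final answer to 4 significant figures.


Eff = 882.8400 / 2481.5950 * 100
Eff = 35.58 %


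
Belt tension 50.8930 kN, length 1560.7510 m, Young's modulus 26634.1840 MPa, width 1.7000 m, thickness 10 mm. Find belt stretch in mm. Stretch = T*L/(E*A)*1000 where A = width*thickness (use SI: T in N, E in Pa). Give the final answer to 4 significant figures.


A = 1.7000 * 0.01 = 0.01700 m^2
Stretch = 50.8930*1000 * 1560.7510 / (26634.1840e6 * 0.01700) * 1000
Stretch = 175.4 mm


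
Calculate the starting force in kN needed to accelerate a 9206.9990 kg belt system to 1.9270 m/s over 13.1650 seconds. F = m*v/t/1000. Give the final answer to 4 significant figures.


F = 9206.9990 * 1.9270 / 13.1650 / 1000
F = 1.348 kN


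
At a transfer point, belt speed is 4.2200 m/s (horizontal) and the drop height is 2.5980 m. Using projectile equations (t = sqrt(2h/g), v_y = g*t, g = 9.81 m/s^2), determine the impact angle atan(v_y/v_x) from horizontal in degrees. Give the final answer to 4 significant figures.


t = sqrt(2*2.5980/9.81) = 0.72778 s
v_y = 9.81 * 0.72778 = 7.13952 m/s
angle = atan(7.13952 / 4.2200) = 59.41 deg


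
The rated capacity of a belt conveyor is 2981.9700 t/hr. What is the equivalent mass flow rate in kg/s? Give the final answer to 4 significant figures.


m_dot = 2981.9700 * 1000 / 3600
m_dot = 828.3 kg/s


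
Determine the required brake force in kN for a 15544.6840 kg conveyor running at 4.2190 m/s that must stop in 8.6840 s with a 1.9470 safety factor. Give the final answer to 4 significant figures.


F = 15544.6840 * 4.2190 / 8.6840 * 1.9470 / 1000
F = 14.70 kN


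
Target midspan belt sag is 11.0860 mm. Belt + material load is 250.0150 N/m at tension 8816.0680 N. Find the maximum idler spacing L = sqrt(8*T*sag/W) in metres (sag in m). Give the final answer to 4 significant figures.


sag = 11.0860/1000 = 0.011086 m
L = sqrt(8 * 8816.0680 * 0.011086 / 250.0150)
L = 1.768 m


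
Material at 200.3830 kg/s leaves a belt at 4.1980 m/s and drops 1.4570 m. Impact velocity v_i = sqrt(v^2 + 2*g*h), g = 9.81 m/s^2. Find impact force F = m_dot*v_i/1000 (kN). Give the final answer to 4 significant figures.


v_i = sqrt(4.1980^2 + 2*9.81*1.4570) = 6.79776 m/s
F = 200.3830 * 6.79776 / 1000
F = 1.362 kN


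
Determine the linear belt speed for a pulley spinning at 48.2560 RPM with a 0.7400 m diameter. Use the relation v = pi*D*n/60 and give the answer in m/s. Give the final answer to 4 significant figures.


v = pi * 0.7400 * 48.2560 / 60
v = 1.870 m/s


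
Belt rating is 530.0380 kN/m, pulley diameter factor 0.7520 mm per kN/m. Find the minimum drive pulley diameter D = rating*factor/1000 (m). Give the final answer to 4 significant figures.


D = 530.0380 * 0.7520 / 1000
D = 0.3986 m


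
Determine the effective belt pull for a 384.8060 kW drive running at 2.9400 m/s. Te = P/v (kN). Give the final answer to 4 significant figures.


Te = P / v = 384.8060 / 2.9400
Te = 130.9 kN


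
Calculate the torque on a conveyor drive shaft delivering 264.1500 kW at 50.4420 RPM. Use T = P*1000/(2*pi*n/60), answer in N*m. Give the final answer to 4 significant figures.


omega = 2*pi*50.4420/60 = 5.28227 rad/s
T = 264.1500*1000 / 5.28227
T = 50010 N*m


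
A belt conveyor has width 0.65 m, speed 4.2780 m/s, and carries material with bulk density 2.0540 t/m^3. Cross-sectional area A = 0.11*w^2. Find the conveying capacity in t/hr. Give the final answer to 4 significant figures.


A = 0.11 * 0.65^2 = 0.046475 m^2
C = 0.046475 * 4.2780 * 2.0540 * 3600
C = 1470 t/hr


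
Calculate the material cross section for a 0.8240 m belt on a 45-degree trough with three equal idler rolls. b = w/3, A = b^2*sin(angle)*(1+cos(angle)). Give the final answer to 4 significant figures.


b = 0.8240/3 = 0.274667 m
A = 0.274667^2 * sin(45 deg) * (1 + cos(45 deg))
A = 0.09107 m^2


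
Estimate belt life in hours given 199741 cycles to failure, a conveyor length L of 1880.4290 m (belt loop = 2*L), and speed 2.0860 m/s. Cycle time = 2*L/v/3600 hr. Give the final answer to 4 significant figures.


cycle_time = 2 * 1880.4290 / 2.0860 / 3600 = 0.500807 hr
life = 199741 * 0.500807 = 100000 hours


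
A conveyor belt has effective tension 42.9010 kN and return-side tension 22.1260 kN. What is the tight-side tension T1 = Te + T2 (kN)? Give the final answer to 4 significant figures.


T1 = Te + T2 = 42.9010 + 22.1260
T1 = 65.03 kN


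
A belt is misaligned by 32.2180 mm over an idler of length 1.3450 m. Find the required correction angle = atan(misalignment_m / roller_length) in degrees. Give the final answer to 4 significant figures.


misalign_m = 32.2180 / 1000 = 0.032218 m
angle = atan(0.032218 / 1.3450)
angle = 1.372 deg


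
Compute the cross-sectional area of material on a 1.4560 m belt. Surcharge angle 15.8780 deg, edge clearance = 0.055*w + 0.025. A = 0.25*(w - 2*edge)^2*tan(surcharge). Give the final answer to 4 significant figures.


edge = 0.055*1.4560 + 0.025 = 0.10508 m
ew = 1.4560 - 2*0.10508 = 1.24584 m
A = 0.25 * 1.24584^2 * tan(15.8780 deg)
A = 0.1104 m^2


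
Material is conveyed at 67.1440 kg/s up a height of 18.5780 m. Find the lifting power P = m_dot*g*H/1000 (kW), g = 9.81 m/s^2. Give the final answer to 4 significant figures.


P = 67.1440 * 9.81 * 18.5780 / 1000
P = 12.24 kW


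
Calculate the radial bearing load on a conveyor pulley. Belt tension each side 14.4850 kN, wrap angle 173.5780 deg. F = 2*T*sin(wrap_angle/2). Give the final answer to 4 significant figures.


F = 2 * 14.4850 * sin(173.5780/2 deg)
F = 28.92 kN


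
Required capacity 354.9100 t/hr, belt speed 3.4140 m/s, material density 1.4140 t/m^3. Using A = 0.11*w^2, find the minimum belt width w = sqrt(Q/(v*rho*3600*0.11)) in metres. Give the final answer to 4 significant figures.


A_req = 354.9100 / (3.4140 * 1.4140 * 3600) = 0.0204222 m^2
w = sqrt(0.0204222 / 0.11)
w = 0.4309 m


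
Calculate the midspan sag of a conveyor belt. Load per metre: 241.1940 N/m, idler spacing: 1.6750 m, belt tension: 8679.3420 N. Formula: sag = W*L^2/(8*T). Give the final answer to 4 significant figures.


sag = 241.1940 * 1.6750^2 / (8 * 8679.3420)
sag = 0.009746 m


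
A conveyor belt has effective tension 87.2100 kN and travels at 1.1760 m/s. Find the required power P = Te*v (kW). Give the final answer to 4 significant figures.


P = Te * v = 87.2100 * 1.1760
P = 102.6 kW


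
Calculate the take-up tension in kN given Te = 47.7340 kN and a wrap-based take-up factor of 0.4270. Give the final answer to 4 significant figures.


T_tu = 47.7340 * 0.4270
T_tu = 20.38 kN


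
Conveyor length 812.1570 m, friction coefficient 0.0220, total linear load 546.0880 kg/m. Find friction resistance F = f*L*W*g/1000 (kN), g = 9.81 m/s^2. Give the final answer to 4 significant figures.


F = 0.0220 * 812.1570 * 546.0880 * 9.81 / 1000
F = 95.72 kN


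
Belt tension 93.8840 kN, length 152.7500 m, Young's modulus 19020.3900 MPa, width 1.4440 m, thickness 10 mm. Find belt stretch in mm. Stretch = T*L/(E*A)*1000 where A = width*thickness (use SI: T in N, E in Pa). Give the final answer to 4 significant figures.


A = 1.4440 * 0.01 = 0.01444 m^2
Stretch = 93.8840*1000 * 152.7500 / (19020.3900e6 * 0.01444) * 1000
Stretch = 52.21 mm


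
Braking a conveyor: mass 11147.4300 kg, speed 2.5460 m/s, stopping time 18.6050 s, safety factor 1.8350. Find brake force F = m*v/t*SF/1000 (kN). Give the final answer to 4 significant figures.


F = 11147.4300 * 2.5460 / 18.6050 * 1.8350 / 1000
F = 2.799 kN


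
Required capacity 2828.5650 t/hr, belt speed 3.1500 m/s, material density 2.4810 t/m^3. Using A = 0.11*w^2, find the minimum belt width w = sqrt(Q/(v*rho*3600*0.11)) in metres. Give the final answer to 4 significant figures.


A_req = 2828.5650 / (3.1500 * 2.4810 * 3600) = 0.100537 m^2
w = sqrt(0.100537 / 0.11)
w = 0.9560 m


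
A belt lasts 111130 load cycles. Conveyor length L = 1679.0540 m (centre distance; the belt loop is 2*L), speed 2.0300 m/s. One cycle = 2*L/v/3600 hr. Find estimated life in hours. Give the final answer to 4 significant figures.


cycle_time = 2 * 1679.0540 / 2.0300 / 3600 = 0.459511 hr
life = 111130 * 0.459511 = 51070 hours


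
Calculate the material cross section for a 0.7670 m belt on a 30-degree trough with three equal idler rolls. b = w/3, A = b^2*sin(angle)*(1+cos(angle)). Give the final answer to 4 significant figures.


b = 0.7670/3 = 0.255667 m
A = 0.255667^2 * sin(30 deg) * (1 + cos(30 deg))
A = 0.06099 m^2


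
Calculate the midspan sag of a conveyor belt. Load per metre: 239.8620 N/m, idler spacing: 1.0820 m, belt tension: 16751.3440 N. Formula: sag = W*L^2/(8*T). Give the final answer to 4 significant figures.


sag = 239.8620 * 1.0820^2 / (8 * 16751.3440)
sag = 0.002095 m


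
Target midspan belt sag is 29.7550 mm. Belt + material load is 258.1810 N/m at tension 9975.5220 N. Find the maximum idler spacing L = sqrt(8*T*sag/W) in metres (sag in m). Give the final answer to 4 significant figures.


sag = 29.7550/1000 = 0.029755 m
L = sqrt(8 * 9975.5220 * 0.029755 / 258.1810)
L = 3.033 m


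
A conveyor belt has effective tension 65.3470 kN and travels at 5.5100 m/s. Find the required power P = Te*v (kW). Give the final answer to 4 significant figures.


P = Te * v = 65.3470 * 5.5100
P = 360.1 kW


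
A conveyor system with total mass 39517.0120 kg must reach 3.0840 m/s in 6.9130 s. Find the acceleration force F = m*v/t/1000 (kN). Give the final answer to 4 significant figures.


F = 39517.0120 * 3.0840 / 6.9130 / 1000
F = 17.63 kN


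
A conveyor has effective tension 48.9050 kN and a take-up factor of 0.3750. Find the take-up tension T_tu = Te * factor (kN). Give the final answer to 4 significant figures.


T_tu = 48.9050 * 0.3750
T_tu = 18.34 kN


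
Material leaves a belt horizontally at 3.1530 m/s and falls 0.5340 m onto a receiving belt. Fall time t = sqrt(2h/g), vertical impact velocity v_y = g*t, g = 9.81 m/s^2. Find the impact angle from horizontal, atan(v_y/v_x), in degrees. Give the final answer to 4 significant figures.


t = sqrt(2*0.5340/9.81) = 0.329952 s
v_y = 9.81 * 0.329952 = 3.23683 m/s
angle = atan(3.23683 / 3.1530) = 45.75 deg


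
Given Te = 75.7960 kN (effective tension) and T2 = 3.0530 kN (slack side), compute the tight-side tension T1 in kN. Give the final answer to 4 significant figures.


T1 = Te + T2 = 75.7960 + 3.0530
T1 = 78.85 kN


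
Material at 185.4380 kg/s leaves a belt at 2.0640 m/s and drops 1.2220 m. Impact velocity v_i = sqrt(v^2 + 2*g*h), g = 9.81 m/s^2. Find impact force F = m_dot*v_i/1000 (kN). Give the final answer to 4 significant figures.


v_i = sqrt(2.0640^2 + 2*9.81*1.2220) = 5.31373 m/s
F = 185.4380 * 5.31373 / 1000
F = 0.9854 kN


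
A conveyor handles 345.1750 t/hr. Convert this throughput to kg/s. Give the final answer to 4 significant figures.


m_dot = 345.1750 * 1000 / 3600
m_dot = 95.88 kg/s


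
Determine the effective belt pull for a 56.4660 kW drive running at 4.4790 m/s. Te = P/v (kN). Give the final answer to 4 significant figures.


Te = P / v = 56.4660 / 4.4790
Te = 12.61 kN


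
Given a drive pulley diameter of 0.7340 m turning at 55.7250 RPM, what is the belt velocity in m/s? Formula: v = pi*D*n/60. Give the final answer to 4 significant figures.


v = pi * 0.7340 * 55.7250 / 60
v = 2.142 m/s


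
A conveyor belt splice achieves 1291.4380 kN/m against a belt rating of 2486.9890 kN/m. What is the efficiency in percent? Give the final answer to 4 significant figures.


Eff = 1291.4380 / 2486.9890 * 100
Eff = 51.93 %


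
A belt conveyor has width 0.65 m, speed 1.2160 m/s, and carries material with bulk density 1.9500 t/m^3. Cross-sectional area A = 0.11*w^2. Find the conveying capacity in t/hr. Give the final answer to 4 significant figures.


A = 0.11 * 0.65^2 = 0.046475 m^2
C = 0.046475 * 1.2160 * 1.9500 * 3600
C = 396.7 t/hr


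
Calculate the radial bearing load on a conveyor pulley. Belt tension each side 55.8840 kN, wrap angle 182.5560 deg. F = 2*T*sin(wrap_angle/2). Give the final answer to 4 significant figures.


F = 2 * 55.8840 * sin(182.5560/2 deg)
F = 111.7 kN


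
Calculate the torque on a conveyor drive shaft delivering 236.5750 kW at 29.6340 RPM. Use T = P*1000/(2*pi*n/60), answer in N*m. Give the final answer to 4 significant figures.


omega = 2*pi*29.6340/60 = 3.10327 rad/s
T = 236.5750*1000 / 3.10327
T = 76230 N*m


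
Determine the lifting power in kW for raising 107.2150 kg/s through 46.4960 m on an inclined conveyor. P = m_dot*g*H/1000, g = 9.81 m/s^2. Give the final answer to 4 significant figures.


P = 107.2150 * 9.81 * 46.4960 / 1000
P = 48.90 kW


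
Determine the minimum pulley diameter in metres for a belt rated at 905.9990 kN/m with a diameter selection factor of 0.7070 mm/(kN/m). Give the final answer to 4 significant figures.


D = 905.9990 * 0.7070 / 1000
D = 0.6405 m


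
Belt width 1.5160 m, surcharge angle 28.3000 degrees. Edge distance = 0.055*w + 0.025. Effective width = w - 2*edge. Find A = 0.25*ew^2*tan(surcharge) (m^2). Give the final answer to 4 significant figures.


edge = 0.055*1.5160 + 0.025 = 0.10838 m
ew = 1.5160 - 2*0.10838 = 1.29924 m
A = 0.25 * 1.29924^2 * tan(28.3000 deg)
A = 0.2272 m^2


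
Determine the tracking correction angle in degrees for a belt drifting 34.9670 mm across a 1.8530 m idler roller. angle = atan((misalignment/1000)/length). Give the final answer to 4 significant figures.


misalign_m = 34.9670 / 1000 = 0.034967 m
angle = atan(0.034967 / 1.8530)
angle = 1.081 deg


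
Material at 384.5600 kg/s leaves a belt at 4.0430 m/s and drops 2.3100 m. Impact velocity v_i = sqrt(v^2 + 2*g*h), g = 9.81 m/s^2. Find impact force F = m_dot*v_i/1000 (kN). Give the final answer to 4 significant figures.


v_i = sqrt(4.0430^2 + 2*9.81*2.3100) = 7.8529 m/s
F = 384.5600 * 7.8529 / 1000
F = 3.020 kN


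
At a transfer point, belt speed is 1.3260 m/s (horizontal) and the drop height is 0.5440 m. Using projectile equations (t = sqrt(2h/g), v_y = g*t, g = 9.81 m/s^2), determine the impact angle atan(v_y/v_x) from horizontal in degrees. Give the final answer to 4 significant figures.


t = sqrt(2*0.5440/9.81) = 0.333027 s
v_y = 9.81 * 0.333027 = 3.26699 m/s
angle = atan(3.26699 / 1.3260) = 67.91 deg


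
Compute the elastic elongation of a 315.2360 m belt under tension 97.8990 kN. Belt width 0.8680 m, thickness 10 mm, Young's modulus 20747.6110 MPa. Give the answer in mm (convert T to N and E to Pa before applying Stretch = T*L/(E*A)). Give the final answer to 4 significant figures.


A = 0.8680 * 0.01 = 0.00868 m^2
Stretch = 97.8990*1000 * 315.2360 / (20747.6110e6 * 0.00868) * 1000
Stretch = 171.4 mm


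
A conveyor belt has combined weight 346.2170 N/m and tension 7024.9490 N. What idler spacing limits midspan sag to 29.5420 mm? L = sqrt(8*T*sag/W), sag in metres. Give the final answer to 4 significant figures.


sag = 29.5420/1000 = 0.029542 m
L = sqrt(8 * 7024.9490 * 0.029542 / 346.2170)
L = 2.190 m


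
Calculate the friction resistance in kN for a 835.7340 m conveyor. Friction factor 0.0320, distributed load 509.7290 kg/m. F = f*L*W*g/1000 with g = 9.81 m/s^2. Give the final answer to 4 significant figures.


F = 0.0320 * 835.7340 * 509.7290 * 9.81 / 1000
F = 133.7 kN


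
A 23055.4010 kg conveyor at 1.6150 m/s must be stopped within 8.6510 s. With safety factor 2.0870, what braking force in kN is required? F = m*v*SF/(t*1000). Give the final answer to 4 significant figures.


F = 23055.4010 * 1.6150 / 8.6510 * 2.0870 / 1000
F = 8.983 kN


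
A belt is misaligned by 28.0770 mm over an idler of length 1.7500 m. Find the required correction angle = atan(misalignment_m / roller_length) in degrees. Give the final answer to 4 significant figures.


misalign_m = 28.0770 / 1000 = 0.028077 m
angle = atan(0.028077 / 1.7500)
angle = 0.9192 deg


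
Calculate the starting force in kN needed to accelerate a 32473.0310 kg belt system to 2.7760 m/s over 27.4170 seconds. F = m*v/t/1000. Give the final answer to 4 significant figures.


F = 32473.0310 * 2.7760 / 27.4170 / 1000
F = 3.288 kN


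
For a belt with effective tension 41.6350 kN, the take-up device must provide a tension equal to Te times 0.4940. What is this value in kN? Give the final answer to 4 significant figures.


T_tu = 41.6350 * 0.4940
T_tu = 20.57 kN


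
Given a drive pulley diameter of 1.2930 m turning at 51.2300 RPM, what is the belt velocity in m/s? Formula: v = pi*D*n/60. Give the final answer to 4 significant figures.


v = pi * 1.2930 * 51.2300 / 60
v = 3.468 m/s


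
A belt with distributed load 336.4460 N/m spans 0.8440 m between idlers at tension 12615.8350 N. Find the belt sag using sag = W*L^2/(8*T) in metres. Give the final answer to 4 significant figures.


sag = 336.4460 * 0.8440^2 / (8 * 12615.8350)
sag = 0.002375 m


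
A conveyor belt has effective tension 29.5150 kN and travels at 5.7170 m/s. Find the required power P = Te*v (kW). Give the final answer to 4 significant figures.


P = Te * v = 29.5150 * 5.7170
P = 168.7 kW


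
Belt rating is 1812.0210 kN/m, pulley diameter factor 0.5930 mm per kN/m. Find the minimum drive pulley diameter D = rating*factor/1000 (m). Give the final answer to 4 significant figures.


D = 1812.0210 * 0.5930 / 1000
D = 1.075 m


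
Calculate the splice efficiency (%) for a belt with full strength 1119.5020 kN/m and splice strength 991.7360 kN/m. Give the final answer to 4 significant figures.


Eff = 991.7360 / 1119.5020 * 100
Eff = 88.59 %


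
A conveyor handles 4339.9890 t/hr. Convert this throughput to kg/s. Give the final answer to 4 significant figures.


m_dot = 4339.9890 * 1000 / 3600
m_dot = 1206 kg/s


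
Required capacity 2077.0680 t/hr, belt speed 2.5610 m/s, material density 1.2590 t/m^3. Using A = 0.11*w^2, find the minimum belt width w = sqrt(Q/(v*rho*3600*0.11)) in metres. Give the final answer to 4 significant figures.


A_req = 2077.0680 / (2.5610 * 1.2590 * 3600) = 0.178942 m^2
w = sqrt(0.178942 / 0.11)
w = 1.275 m


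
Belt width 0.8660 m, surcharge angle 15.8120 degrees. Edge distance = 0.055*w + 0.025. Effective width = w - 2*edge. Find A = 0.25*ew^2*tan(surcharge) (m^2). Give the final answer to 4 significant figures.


edge = 0.055*0.8660 + 0.025 = 0.07263 m
ew = 0.8660 - 2*0.07263 = 0.72074 m
A = 0.25 * 0.72074^2 * tan(15.8120 deg)
A = 0.03678 m^2


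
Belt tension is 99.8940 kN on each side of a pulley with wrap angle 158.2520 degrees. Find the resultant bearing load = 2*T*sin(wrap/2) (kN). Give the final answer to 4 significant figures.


F = 2 * 99.8940 * sin(158.2520/2 deg)
F = 196.2 kN


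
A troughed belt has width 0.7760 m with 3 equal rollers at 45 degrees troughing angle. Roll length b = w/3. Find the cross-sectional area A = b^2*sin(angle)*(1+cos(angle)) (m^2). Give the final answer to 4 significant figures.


b = 0.7760/3 = 0.258667 m
A = 0.258667^2 * sin(45 deg) * (1 + cos(45 deg))
A = 0.08077 m^2


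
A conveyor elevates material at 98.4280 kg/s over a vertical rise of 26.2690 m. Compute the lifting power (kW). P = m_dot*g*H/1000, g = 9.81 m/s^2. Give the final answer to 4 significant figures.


P = 98.4280 * 9.81 * 26.2690 / 1000
P = 25.36 kW


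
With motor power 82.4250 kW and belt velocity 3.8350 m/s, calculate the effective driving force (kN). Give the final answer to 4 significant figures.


Te = P / v = 82.4250 / 3.8350
Te = 21.49 kN


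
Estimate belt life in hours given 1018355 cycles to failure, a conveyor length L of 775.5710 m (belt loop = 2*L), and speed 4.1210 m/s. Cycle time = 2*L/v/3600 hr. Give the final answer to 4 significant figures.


cycle_time = 2 * 775.5710 / 4.1210 / 3600 = 0.104555 hr
life = 1018355 * 0.104555 = 106500 hours


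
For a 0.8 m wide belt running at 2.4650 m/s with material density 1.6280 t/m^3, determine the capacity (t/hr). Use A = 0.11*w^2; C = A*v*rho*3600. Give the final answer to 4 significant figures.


A = 0.11 * 0.8^2 = 0.0704 m^2
C = 0.0704 * 2.4650 * 1.6280 * 3600
C = 1017 t/hr


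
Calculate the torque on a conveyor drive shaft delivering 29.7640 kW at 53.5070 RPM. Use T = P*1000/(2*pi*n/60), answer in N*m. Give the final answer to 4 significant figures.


omega = 2*pi*53.5070/60 = 5.60324 rad/s
T = 29.7640*1000 / 5.60324
T = 5312 N*m


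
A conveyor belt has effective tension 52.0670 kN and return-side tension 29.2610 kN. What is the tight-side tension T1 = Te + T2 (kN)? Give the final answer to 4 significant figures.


T1 = Te + T2 = 52.0670 + 29.2610
T1 = 81.33 kN


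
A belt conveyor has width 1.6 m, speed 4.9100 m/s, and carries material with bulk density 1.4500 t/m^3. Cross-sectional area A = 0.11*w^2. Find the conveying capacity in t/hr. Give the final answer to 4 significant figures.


A = 0.11 * 1.6^2 = 0.2816 m^2
C = 0.2816 * 4.9100 * 1.4500 * 3600
C = 7217 t/hr


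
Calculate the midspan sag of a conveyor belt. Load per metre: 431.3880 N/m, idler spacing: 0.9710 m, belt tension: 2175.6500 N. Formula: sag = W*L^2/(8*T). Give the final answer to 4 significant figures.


sag = 431.3880 * 0.9710^2 / (8 * 2175.6500)
sag = 0.02337 m


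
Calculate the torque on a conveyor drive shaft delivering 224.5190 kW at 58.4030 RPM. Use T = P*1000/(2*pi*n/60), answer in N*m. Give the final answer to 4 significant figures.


omega = 2*pi*58.4030/60 = 6.11595 rad/s
T = 224.5190*1000 / 6.11595
T = 36710 N*m


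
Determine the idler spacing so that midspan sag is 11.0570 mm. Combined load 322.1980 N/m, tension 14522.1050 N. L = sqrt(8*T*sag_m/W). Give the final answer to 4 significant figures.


sag = 11.0570/1000 = 0.011057 m
L = sqrt(8 * 14522.1050 * 0.011057 / 322.1980)
L = 1.997 m


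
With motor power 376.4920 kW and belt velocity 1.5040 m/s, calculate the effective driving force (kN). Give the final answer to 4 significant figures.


Te = P / v = 376.4920 / 1.5040
Te = 250.3 kN


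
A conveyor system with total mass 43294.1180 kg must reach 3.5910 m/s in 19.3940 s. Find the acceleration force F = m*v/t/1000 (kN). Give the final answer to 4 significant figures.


F = 43294.1180 * 3.5910 / 19.3940 / 1000
F = 8.016 kN


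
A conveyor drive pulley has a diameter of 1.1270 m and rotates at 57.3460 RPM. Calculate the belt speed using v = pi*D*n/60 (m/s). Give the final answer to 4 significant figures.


v = pi * 1.1270 * 57.3460 / 60
v = 3.384 m/s


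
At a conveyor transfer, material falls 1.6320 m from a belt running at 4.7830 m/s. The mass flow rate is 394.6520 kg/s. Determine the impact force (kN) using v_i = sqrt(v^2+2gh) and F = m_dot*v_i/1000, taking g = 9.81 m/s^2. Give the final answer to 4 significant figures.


v_i = sqrt(4.7830^2 + 2*9.81*1.6320) = 7.40925 m/s
F = 394.6520 * 7.40925 / 1000
F = 2.924 kN


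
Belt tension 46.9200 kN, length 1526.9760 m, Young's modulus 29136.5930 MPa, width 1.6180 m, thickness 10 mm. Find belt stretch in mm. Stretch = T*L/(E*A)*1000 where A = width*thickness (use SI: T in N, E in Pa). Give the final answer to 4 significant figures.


A = 1.6180 * 0.01 = 0.01618 m^2
Stretch = 46.9200*1000 * 1526.9760 / (29136.5930e6 * 0.01618) * 1000
Stretch = 152.0 mm


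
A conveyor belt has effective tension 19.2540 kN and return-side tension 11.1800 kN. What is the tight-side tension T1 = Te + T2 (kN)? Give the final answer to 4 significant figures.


T1 = Te + T2 = 19.2540 + 11.1800
T1 = 30.43 kN


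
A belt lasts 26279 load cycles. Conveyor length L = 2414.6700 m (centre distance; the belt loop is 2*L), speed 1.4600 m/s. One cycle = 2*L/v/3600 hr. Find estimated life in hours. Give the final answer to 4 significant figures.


cycle_time = 2 * 2414.6700 / 1.4600 / 3600 = 0.918824 hr
life = 26279 * 0.918824 = 24150 hours


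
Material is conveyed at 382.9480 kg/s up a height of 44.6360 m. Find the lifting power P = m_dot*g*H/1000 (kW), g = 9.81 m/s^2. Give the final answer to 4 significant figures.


P = 382.9480 * 9.81 * 44.6360 / 1000
P = 167.7 kW


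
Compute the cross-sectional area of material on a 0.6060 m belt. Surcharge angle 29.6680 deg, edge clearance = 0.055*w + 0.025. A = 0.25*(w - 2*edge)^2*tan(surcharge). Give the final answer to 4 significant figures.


edge = 0.055*0.6060 + 0.025 = 0.05833 m
ew = 0.6060 - 2*0.05833 = 0.48934 m
A = 0.25 * 0.48934^2 * tan(29.6680 deg)
A = 0.03410 m^2


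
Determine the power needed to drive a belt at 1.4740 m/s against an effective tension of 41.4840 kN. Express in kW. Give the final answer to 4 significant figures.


P = Te * v = 41.4840 * 1.4740
P = 61.15 kW


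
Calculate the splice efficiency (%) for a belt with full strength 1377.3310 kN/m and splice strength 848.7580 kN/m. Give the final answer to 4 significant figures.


Eff = 848.7580 / 1377.3310 * 100
Eff = 61.62 %


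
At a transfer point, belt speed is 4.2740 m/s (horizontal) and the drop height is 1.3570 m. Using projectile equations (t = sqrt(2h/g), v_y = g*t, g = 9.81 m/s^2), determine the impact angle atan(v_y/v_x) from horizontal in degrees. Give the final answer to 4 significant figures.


t = sqrt(2*1.3570/9.81) = 0.525981 s
v_y = 9.81 * 0.525981 = 5.15987 m/s
angle = atan(5.15987 / 4.2740) = 50.36 deg


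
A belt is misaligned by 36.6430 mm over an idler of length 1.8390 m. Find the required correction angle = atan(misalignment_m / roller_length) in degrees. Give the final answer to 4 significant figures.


misalign_m = 36.6430 / 1000 = 0.036643 m
angle = atan(0.036643 / 1.8390)
angle = 1.141 deg


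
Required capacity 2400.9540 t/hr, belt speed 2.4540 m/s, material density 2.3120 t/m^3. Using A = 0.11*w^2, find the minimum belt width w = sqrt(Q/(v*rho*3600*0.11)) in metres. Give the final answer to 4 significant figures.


A_req = 2400.9540 / (2.4540 * 2.3120 * 3600) = 0.117549 m^2
w = sqrt(0.117549 / 0.11)
w = 1.034 m


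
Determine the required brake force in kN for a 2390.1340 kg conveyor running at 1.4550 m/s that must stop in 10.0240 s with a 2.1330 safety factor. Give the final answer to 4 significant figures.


F = 2390.1340 * 1.4550 / 10.0240 * 2.1330 / 1000
F = 0.7400 kN


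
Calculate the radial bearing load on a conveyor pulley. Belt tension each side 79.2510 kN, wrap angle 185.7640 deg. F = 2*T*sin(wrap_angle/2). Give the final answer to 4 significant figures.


F = 2 * 79.2510 * sin(185.7640/2 deg)
F = 158.3 kN
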